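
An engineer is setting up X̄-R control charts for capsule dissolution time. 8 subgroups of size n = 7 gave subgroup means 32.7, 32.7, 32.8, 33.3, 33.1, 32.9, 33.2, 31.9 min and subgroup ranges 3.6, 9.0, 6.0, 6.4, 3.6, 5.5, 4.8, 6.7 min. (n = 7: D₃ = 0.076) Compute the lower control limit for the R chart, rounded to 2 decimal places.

0.43

R̄ = (3.6 + 9.0 + 6.0 + 6.4 + 3.6 + 5.5 + 4.8 + 6.7) / 8 = 45.6000 / 8 = 5.7000
LCL_R = D₃·R̄ = 0.076 × 5.7000 = 0.4332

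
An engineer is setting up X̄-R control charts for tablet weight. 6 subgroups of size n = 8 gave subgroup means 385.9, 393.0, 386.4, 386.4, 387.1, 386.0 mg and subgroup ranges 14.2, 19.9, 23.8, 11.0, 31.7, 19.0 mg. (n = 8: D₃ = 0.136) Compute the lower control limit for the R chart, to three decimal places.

2.711

R̄ = (14.2 + 19.9 + 23.8 + 11.0 + 31.7 + 19.0) / 6 = 119.6000 / 6 = 19.9333
LCL_R = D₃·R̄ = 0.136 × 19.9333 = 2.7109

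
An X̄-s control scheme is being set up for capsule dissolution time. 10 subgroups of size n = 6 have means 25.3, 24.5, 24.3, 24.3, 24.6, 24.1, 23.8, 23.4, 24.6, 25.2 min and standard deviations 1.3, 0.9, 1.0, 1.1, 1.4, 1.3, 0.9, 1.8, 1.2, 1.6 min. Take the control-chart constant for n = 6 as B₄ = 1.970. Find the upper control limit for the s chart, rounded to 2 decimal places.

2.46

s̄ = (1.3 + 0.9 + 1.0 + 1.1 + 1.4 + 1.3 + 0.9 + 1.8 + 1.2 + 1.6) / 10 = 1.2500
UCL_s = B₄·s̄ = 1.970 × 1.2500 = 2.4625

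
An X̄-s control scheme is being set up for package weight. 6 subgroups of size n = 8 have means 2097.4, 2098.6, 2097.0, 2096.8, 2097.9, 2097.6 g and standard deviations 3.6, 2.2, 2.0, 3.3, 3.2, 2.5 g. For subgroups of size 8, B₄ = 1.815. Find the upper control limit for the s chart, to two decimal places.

5.08

s̄ = (3.6 + 2.2 + 2.0 + 3.3 + 3.2 + 2.5) / 6 = 2.8000
UCL_s = B₄·s̄ = 1.815 × 2.8000 = 5.0820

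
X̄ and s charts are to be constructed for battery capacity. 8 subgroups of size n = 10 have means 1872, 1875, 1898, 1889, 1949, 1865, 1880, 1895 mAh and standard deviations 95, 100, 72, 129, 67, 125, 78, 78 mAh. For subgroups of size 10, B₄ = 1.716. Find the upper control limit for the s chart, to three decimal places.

s̄ = (95 + 100 + 72 + 129 + 67 + 125 + 78 + 78) / 8 = 93.0000
UCL_s = B₄·s̄ = 1.716 × 93.0000 = 159.5880

159.588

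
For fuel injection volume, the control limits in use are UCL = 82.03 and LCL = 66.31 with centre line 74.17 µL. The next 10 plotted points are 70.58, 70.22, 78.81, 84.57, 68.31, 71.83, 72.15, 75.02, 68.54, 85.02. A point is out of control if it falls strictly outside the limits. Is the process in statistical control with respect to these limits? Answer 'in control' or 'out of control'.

out of control

Compare each point to [66.31, 82.03]: sample 4 = 84.57 > UCL; sample 10 = 85.02 > UCL.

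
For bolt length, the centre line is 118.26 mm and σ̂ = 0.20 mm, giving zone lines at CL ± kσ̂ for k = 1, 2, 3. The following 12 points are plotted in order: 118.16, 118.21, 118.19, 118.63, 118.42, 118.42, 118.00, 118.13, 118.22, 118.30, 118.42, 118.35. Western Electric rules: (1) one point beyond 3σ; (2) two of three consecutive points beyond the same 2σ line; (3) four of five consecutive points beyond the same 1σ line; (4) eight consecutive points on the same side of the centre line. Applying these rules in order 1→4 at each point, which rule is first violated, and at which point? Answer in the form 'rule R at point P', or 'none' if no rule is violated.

Zone of each point (C = within 1σ̂, B = 1σ̂–2σ̂, A = 2σ̂–3σ̂, * = beyond 3σ̂; sign = side of CL): 1:-C, 2:-C, 3:-C, 4:+B, 5:+C, 6:+C, 7:-B, 8:-C, 9:-C, 10:+C, 11:+C, 12:+C
No rule fires across all 12 points.

none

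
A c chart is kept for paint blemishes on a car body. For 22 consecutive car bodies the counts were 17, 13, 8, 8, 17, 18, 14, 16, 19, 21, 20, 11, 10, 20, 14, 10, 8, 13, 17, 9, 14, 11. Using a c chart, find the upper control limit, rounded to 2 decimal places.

c̄ = (17 + 13 + 8 + 8 + 17 + 18 + 14 + 16 + 19 + 21 + 20 + 11 + 10 + 20 + 14 + 10 + 8 + 13 + 17 + 9 + 14 + 11) / 22 = 308 / 22 = 14.0000
UCL = c̄ + 3√c̄ = 14.0000 + 3 × √14.0000 = 14.0000 + 3 × 3.7417 = 25.2250

25.22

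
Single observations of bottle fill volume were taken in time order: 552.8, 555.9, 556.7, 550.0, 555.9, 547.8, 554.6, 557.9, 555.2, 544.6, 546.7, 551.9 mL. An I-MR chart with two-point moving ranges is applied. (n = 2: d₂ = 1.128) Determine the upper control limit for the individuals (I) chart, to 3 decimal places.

565.870

X̄ = (552.8 + 555.9 + 556.7 + 550.0 + 555.9 + 547.8 + 554.6 + 557.9 + 555.2 + 544.6 + 546.7 + 551.9) / 12 = 552.5000
Moving ranges: 3.1, 0.8, 6.7, 5.9, 8.1, 6.8, 3.3, 2.7, 10.6, 2.1, 5.2; M̄R̄ = 55.3000 / 11 = 5.0273
UCL = X̄ + 3·M̄R̄/d₂ = 552.5000 + 3 × 5.0273 / 1.128 = 565.8704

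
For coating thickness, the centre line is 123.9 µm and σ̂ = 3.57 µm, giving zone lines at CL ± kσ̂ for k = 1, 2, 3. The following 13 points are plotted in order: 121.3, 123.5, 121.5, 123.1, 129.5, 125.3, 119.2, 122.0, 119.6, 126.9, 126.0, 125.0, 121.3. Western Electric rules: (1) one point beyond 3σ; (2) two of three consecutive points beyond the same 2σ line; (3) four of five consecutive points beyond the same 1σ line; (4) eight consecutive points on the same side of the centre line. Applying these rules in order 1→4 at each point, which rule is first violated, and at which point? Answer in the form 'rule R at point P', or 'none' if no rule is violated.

none

Zone of each point (C = within 1σ̂, B = 1σ̂–2σ̂, A = 2σ̂–3σ̂, * = beyond 3σ̂; sign = side of CL): 1:-C, 2:-C, 3:-C, 4:-C, 5:+B, 6:+C, 7:-B, 8:-C, 9:-B, 10:+C, 11:+C, 12:+C, 13:-C
No rule fires across all 13 points.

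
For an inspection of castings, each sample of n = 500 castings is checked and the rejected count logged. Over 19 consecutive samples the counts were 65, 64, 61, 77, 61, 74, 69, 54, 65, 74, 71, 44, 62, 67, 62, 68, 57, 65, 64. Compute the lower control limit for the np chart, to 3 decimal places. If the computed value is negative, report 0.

41.947

p̄ = Σdᵢ / (k·n) = 1224 / (19 × 500) = 0.12884
LCL = np̄ − 3·√(np̄(1−p̄)) = 64.4211 − 3 × 7.4914 = 41.9469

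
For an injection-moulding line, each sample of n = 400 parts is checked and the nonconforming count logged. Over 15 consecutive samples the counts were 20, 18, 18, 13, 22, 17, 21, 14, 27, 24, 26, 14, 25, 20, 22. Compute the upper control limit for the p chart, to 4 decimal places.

p̄ = Σdᵢ / (k·n) = 301 / (15 × 400) = 0.05017
UCL = p̄ + 3·√(p̄(1−p̄)/n) = 0.05017 + 3 × √(0.05017×0.94983/400) = 0.05017 + 3 × 0.01091 = 0.08291

0.0829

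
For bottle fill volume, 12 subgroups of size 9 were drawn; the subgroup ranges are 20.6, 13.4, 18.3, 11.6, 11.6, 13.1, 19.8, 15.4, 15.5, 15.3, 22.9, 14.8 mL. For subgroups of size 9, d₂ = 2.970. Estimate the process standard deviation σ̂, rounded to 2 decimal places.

R̄ = (20.6 + 13.4 + 18.3 + 11.6 + 11.6 + 13.1 + 19.8 + 15.4 + 15.5 + 15.3 + 22.9 + 14.8) / 12 = 16.0250
σ̂ = R̄ / d₂ = 16.0250 / 2.970 = 5.3956

5.40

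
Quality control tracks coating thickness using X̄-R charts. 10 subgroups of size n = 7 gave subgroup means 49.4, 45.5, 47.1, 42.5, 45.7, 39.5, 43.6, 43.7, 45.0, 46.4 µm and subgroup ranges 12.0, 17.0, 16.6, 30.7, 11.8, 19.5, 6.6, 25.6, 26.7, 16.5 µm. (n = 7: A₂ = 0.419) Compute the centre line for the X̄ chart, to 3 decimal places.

44.840

X̄̄ = (49.4 + 45.5 + 47.1 + 42.5 + 45.7 + 39.5 + 43.6 + 43.7 + 45.0 + 46.4) / 10 = 448.4000 / 10 = 44.8400
CL = X̄̄ = 44.8400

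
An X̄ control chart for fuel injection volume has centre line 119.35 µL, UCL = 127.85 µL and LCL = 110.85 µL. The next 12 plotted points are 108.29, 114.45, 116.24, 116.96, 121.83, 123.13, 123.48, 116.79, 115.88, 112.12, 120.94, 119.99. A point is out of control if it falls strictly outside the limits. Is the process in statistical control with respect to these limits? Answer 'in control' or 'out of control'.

Compare each point to [110.85, 127.85]: sample 1 = 108.29 < LCL.

out of control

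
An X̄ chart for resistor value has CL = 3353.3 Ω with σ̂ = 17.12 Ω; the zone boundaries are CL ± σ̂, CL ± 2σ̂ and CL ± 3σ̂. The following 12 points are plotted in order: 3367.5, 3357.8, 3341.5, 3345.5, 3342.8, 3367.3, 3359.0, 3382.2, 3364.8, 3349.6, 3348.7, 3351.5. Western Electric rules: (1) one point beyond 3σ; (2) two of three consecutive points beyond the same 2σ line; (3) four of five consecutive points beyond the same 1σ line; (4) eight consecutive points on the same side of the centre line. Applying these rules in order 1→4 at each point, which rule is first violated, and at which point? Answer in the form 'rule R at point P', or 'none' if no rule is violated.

Zone of each point (C = within 1σ̂, B = 1σ̂–2σ̂, A = 2σ̂–3σ̂, * = beyond 3σ̂; sign = side of CL): 1:+C, 2:+C, 3:-C, 4:-C, 5:-C, 6:+C, 7:+C, 8:+B, 9:+C, 10:-C, 11:-C, 12:-C
No rule fires across all 12 points.

none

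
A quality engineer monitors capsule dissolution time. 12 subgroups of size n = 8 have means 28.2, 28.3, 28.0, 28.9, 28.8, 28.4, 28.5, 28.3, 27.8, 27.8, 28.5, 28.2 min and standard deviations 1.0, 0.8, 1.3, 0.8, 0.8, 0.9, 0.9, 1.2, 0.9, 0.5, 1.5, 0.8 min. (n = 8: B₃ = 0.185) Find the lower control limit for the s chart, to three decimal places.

0.176

s̄ = (1.0 + 0.8 + 1.3 + 0.8 + 0.8 + 0.9 + 0.9 + 1.2 + 0.9 + 0.5 + 1.5 + 0.8) / 12 = 0.9500
LCL_s = B₃·s̄ = 0.185 × 0.9500 = 0.1758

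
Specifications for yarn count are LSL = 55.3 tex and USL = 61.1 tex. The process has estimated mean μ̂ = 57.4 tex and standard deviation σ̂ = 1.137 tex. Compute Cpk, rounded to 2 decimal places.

Cpu = (USL − μ̂) / (3σ̂) = (61.1 − 57.4) / (3 × 1.137) = 1.0847; Cpl = (μ̂ − LSL) / (3σ̂) = (57.4 − 55.3) / (3 × 1.137) = 0.6157; Cpk = min(Cpu, Cpl) = 0.6157

0.62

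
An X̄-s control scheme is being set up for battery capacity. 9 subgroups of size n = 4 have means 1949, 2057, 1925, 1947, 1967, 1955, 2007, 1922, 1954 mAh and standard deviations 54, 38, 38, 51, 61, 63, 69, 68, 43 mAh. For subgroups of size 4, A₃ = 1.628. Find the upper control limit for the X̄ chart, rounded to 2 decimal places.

2052.51

X̄̄ = (1949 + 2057 + 1925 + 1947 + 1967 + 1955 + 2007 + 1922 + 1954) / 9 = 1964.7778
s̄ = (54 + 38 + 38 + 51 + 61 + 63 + 69 + 68 + 43) / 9 = 53.8889
UCL = X̄̄ + A₃·s̄ = 1964.7778 + 1.628 × 53.8889 = 2052.5089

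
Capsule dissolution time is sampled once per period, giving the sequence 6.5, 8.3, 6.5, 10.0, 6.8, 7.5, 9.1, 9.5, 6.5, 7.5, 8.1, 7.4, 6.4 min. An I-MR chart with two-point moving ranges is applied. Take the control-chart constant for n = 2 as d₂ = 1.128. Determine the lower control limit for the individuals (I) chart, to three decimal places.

X̄ = (6.5 + 8.3 + 6.5 + 10.0 + 6.8 + 7.5 + 9.1 + 9.5 + 6.5 + 7.5 + 8.1 + 7.4 + 6.4) / 13 = 7.7000
Moving ranges: 1.8, 1.8, 3.5, 3.2, 0.7, 1.6, 0.4, 3.0, 1.0, 0.6, 0.7, 1.0; M̄R̄ = 19.3000 / 12 = 1.6083
LCL = X̄ − 3·M̄R̄/d₂ = 7.7000 − 3 × 1.6083 / 1.128 = 3.4225

3.423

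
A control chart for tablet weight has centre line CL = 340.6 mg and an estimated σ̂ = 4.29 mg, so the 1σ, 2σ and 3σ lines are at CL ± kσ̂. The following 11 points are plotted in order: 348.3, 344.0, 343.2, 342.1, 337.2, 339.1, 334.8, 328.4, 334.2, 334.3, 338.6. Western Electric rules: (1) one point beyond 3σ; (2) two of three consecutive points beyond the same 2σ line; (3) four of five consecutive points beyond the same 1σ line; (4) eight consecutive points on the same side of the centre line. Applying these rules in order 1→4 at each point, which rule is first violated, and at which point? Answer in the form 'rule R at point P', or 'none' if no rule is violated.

rule 3 at point 10

Zone of each point (C = within 1σ̂, B = 1σ̂–2σ̂, A = 2σ̂–3σ̂, * = beyond 3σ̂; sign = side of CL): 1:+B, 2:+C, 3:+C, 4:+C, 5:-C, 6:-C, 7:-B, 8:-A, 9:-B, 10:-B, 11:-C
Rule 3 (four of five consecutive points beyond the same 1σ limit) is satisfied at point 10.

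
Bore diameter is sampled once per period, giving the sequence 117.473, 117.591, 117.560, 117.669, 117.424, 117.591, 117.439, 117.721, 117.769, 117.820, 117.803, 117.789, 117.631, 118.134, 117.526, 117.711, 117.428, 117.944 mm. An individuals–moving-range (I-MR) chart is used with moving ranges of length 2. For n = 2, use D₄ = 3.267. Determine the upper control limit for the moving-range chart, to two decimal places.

0.67

Moving ranges: 0.118, 0.031, 0.109, 0.245, 0.167, 0.152, 0.282, 0.048, 0.051, 0.017, 0.014, 0.158, 0.503, 0.608, 0.185, 0.283, 0.516; M̄R̄ = 3.4870 / 17 = 0.2051
UCL_MR = D₄·M̄R̄ = 3.267 × 0.2051 = 0.6701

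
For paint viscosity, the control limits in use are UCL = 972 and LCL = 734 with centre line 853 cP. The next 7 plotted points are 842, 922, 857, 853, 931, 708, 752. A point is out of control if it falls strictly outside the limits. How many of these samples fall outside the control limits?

Compare each point to [734, 972]: sample 6 = 708 < LCL.

1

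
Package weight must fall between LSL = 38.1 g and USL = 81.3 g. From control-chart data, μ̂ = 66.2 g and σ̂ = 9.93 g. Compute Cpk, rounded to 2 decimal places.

0.51

Cpu = (USL − μ̂) / (3σ̂) = (81.3 − 66.2) / (3 × 9.93) = 0.5069; Cpl = (μ̂ − LSL) / (3σ̂) = (66.2 − 38.1) / (3 × 9.93) = 0.9433; Cpk = min(Cpu, Cpl) = 0.5069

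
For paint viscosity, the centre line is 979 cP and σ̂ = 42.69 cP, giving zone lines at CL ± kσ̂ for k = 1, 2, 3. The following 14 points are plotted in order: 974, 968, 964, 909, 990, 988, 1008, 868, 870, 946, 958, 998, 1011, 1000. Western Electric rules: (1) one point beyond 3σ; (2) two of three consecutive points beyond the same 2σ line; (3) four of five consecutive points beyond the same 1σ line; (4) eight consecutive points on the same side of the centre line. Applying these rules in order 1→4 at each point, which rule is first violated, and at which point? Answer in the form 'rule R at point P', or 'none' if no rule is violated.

rule 2 at point 9

Zone of each point (C = within 1σ̂, B = 1σ̂–2σ̂, A = 2σ̂–3σ̂, * = beyond 3σ̂; sign = side of CL): 1:-C, 2:-C, 3:-C, 4:-B, 5:+C, 6:+C, 7:+C, 8:-A, 9:-A, 10:-C, 11:-C, 12:+C, 13:+C, 14:+C
Rule 2 (two of three consecutive points beyond the same 2σ limit) is satisfied at point 9.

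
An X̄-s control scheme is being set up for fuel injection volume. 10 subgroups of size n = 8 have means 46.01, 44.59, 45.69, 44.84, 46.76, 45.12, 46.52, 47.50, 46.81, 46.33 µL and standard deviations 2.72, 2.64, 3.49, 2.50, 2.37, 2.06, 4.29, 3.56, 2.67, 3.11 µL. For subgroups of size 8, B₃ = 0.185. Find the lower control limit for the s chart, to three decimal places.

s̄ = (2.72 + 2.64 + 3.49 + 2.50 + 2.37 + 2.06 + 4.29 + 3.56 + 2.67 + 3.11) / 10 = 2.9410
LCL_s = B₃·s̄ = 0.185 × 2.9410 = 0.5441

0.544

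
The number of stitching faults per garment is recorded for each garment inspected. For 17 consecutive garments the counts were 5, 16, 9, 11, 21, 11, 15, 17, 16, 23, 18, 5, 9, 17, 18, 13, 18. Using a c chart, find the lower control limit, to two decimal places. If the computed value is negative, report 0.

c̄ = (5 + 16 + 9 + 11 + 21 + 11 + 15 + 17 + 16 + 23 + 18 + 5 + 9 + 17 + 18 + 13 + 18) / 17 = 242 / 17 = 14.2353
LCL = c̄ − 3√c̄ = 14.2353 − 3 × 3.7730 = 2.9164

2.92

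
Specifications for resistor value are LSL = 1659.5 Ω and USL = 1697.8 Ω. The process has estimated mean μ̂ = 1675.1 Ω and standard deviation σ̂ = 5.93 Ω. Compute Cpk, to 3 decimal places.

Cpu = (USL − μ̂) / (3σ̂) = (1697.8 − 1675.1) / (3 × 5.93) = 1.2760; Cpl = (μ̂ − LSL) / (3σ̂) = (1675.1 − 1659.5) / (3 × 5.93) = 0.8769; Cpk = min(Cpu, Cpl) = 0.8769

0.877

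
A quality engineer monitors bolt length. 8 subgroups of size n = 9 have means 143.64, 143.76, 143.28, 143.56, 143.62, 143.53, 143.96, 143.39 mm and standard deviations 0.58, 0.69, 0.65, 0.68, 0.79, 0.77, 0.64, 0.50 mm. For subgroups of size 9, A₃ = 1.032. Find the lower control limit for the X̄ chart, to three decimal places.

142.909

X̄̄ = (143.64 + 143.76 + 143.28 + 143.56 + 143.62 + 143.53 + 143.96 + 143.39) / 8 = 143.5925
s̄ = (0.58 + 0.69 + 0.65 + 0.68 + 0.79 + 0.77 + 0.64 + 0.50) / 8 = 0.6625
LCL = X̄̄ − A₃·s̄ = 143.5925 − 1.032 × 0.6625 = 142.9088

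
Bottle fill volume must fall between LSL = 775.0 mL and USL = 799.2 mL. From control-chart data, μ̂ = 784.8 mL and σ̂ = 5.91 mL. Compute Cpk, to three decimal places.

Cpu = (USL − μ̂) / (3σ̂) = (799.2 − 784.8) / (3 × 5.91) = 0.8122; Cpl = (μ̂ − LSL) / (3σ̂) = (784.8 − 775.0) / (3 × 5.91) = 0.5527; Cpk = min(Cpu, Cpl) = 0.5527

0.553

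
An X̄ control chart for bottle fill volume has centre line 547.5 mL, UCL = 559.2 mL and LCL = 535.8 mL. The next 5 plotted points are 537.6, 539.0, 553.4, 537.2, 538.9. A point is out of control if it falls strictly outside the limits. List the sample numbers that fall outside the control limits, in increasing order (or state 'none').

none

All 5 points lie within [535.8, 559.2].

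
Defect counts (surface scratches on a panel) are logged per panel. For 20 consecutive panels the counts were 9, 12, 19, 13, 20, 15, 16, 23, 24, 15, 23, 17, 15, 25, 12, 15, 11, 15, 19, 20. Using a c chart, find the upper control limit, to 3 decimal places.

c̄ = (9 + 12 + 19 + 13 + 20 + 15 + 16 + 23 + 24 + 15 + 23 + 17 + 15 + 25 + 12 + 15 + 11 + 15 + 19 + 20) / 20 = 338 / 20 = 16.9000
UCL = c̄ + 3√c̄ = 16.9000 + 3 × √16.9000 = 16.9000 + 3 × 4.1110 = 29.2329

29.233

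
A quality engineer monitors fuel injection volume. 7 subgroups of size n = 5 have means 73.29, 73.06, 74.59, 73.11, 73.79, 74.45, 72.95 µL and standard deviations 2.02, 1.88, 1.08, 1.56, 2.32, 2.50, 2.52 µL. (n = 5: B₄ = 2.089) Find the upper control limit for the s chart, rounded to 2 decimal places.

s̄ = (2.02 + 1.88 + 1.08 + 1.56 + 2.32 + 2.50 + 2.52) / 7 = 1.9829
UCL_s = B₄·s̄ = 2.089 × 1.9829 = 4.1422

4.14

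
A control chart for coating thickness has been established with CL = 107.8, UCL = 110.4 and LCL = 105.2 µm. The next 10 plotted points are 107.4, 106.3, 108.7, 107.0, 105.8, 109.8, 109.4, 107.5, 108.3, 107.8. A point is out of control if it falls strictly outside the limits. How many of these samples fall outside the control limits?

0

All 10 points lie within [105.2, 110.4].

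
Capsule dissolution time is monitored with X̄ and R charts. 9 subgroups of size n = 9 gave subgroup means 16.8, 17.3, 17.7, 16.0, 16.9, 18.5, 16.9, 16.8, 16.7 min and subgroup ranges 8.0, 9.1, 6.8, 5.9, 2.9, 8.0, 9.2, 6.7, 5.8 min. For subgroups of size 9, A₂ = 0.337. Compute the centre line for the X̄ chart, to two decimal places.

X̄̄ = (16.8 + 17.3 + 17.7 + 16.0 + 16.9 + 18.5 + 16.9 + 16.8 + 16.7) / 9 = 153.6000 / 9 = 17.0667
CL = X̄̄ = 17.0667

17.07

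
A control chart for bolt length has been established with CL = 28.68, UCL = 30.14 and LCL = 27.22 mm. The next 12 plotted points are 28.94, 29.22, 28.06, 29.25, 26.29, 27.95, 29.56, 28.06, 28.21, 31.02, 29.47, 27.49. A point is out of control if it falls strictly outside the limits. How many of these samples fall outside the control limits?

Compare each point to [27.22, 30.14]: sample 5 = 26.29 < LCL; sample 10 = 31.02 > UCL.

2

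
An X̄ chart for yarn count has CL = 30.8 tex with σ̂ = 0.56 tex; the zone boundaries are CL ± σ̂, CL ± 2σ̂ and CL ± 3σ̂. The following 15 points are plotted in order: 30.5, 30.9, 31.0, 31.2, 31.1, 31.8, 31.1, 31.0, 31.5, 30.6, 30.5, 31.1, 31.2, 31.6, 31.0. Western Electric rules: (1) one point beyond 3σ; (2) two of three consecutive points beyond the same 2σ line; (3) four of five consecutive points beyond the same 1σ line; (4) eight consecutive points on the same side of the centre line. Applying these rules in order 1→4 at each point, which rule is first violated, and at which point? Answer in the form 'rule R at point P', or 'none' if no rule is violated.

Zone of each point (C = within 1σ̂, B = 1σ̂–2σ̂, A = 2σ̂–3σ̂, * = beyond 3σ̂; sign = side of CL): 1:-C, 2:+C, 3:+C, 4:+C, 5:+C, 6:+B, 7:+C, 8:+C, 9:+B, 10:-C, 11:-C, 12:+C, 13:+C, 14:+B, 15:+C
Rule 4 (eight consecutive points on the same side of the centre line) is satisfied at point 9.

rule 4 at point 9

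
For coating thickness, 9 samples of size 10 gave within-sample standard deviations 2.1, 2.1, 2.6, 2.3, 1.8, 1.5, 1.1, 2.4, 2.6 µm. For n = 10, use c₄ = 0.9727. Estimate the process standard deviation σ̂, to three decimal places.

2.113

s̄ = (2.1 + 2.1 + 2.6 + 2.3 + 1.8 + 1.5 + 1.1 + 2.4 + 2.6) / 9 = 2.0556
σ̂ = s̄ / c₄ = 2.0556 / 0.9727 = 2.1132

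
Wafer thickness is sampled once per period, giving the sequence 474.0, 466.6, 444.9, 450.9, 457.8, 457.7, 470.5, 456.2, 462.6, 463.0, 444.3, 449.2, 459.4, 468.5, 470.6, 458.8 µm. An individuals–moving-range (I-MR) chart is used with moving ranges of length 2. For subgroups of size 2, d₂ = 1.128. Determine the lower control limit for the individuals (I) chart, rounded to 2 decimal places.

436.14

X̄ = (474.0 + 466.6 + 444.9 + 450.9 + 457.8 + 457.7 + 470.5 + 456.2 + 462.6 + 463.0 + 444.3 + 449.2 + 459.4 + 468.5 + 470.6 + 458.8) / 16 = 459.6875
Moving ranges: 7.4, 21.7, 6.0, 6.9, 0.1, 12.8, 14.3, 6.4, 0.4, 18.7, 4.9, 10.2, 9.1, 2.1, 11.8; M̄R̄ = 132.8000 / 15 = 8.8533
LCL = X̄ − 3·M̄R̄/d₂ = 459.6875 − 3 × 8.8533 / 1.128 = 436.1414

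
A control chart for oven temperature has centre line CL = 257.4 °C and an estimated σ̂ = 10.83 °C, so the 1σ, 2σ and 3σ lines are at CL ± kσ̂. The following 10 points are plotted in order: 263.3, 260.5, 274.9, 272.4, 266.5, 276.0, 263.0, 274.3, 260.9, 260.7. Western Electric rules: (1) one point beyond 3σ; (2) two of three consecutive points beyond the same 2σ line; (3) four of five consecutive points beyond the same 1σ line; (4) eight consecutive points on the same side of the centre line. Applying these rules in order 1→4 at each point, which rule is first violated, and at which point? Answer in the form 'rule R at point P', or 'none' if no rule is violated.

rule 4 at point 8

Zone of each point (C = within 1σ̂, B = 1σ̂–2σ̂, A = 2σ̂–3σ̂, * = beyond 3σ̂; sign = side of CL): 1:+C, 2:+C, 3:+B, 4:+B, 5:+C, 6:+B, 7:+C, 8:+B, 9:+C, 10:+C
Rule 4 (eight consecutive points on the same side of the centre line) is satisfied at point 8.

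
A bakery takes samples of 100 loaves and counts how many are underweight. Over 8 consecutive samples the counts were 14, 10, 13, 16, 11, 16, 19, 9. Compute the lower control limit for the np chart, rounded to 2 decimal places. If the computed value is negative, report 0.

3.25

p̄ = Σdᵢ / (k·n) = 108 / (8 × 100) = 0.13500
LCL = np̄ − 3·√(np̄(1−p̄)) = 13.5000 − 3 × 3.4172 = 3.2483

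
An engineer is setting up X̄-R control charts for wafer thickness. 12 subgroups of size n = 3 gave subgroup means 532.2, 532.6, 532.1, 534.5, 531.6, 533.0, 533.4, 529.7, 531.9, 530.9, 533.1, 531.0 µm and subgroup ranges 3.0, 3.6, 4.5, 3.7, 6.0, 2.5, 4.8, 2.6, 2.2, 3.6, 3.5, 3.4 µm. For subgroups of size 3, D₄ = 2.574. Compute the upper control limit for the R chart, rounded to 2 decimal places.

9.31

R̄ = (3.0 + 3.6 + 4.5 + 3.7 + 6.0 + 2.5 + 4.8 + 2.6 + 2.2 + 3.6 + 3.5 + 3.4) / 12 = 43.4000 / 12 = 3.6167
UCL_R = D₄·R̄ = 2.574 × 3.6167 = 9.3093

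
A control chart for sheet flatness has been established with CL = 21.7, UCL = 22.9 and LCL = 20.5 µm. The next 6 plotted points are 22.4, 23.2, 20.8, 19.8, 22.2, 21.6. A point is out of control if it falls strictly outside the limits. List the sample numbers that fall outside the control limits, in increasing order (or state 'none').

Compare each point to [20.5, 22.9]: sample 2 = 23.2 > UCL; sample 4 = 19.8 < LCL.

2, 4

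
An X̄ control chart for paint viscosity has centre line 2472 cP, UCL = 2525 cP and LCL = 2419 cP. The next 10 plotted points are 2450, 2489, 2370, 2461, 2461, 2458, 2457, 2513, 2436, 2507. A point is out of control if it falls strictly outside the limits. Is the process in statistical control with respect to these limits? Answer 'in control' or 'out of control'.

out of control

Compare each point to [2419, 2525]: sample 3 = 2370 < LCL.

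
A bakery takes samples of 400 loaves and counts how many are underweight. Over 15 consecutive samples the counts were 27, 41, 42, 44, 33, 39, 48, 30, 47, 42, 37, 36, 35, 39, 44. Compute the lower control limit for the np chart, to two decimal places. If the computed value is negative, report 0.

21.15

p̄ = Σdᵢ / (k·n) = 584 / (15 × 400) = 0.09733
LCL = np̄ − 3·√(np̄(1−p̄)) = 38.9333 − 3 × 5.9282 = 21.1487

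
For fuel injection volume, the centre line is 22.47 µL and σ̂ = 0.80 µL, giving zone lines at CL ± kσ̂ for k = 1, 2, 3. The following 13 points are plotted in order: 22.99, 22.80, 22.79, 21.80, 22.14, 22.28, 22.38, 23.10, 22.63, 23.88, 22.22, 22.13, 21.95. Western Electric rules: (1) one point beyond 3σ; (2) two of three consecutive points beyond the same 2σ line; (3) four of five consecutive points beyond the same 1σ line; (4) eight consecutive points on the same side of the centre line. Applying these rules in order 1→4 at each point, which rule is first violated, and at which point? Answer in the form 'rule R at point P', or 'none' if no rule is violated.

Zone of each point (C = within 1σ̂, B = 1σ̂–2σ̂, A = 2σ̂–3σ̂, * = beyond 3σ̂; sign = side of CL): 1:+C, 2:+C, 3:+C, 4:-C, 5:-C, 6:-C, 7:-C, 8:+C, 9:+C, 10:+B, 11:-C, 12:-C, 13:-C
No rule fires across all 13 points.

none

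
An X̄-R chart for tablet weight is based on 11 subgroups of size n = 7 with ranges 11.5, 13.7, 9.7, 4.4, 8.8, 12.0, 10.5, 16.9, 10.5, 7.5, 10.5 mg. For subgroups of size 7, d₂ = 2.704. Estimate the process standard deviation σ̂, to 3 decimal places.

R̄ = (11.5 + 13.7 + 9.7 + 4.4 + 8.8 + 12.0 + 10.5 + 16.9 + 10.5 + 7.5 + 10.5) / 11 = 10.5455
σ̂ = R̄ / d₂ = 10.5455 / 2.704 = 3.8999

3.900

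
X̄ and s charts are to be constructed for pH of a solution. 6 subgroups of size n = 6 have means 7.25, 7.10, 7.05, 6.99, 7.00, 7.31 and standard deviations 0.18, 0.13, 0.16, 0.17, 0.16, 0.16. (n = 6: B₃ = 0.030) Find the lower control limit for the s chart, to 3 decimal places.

0.005

s̄ = (0.18 + 0.13 + 0.16 + 0.17 + 0.16 + 0.16) / 6 = 0.1600
LCL_s = B₃·s̄ = 0.030 × 0.1600 = 0.0048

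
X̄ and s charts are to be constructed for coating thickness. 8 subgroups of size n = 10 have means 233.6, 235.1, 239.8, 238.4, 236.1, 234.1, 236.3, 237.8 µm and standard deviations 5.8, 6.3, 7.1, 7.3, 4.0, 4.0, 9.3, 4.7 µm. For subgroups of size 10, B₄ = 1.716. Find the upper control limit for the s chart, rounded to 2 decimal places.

s̄ = (5.8 + 6.3 + 7.1 + 7.3 + 4.0 + 4.0 + 9.3 + 4.7) / 8 = 6.0625
UCL_s = B₄·s̄ = 1.716 × 6.0625 = 10.4032

10.40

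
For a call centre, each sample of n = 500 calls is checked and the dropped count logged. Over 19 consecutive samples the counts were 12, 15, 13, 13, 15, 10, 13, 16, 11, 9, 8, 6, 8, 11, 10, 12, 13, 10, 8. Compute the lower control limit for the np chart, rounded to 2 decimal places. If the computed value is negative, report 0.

p̄ = Σdᵢ / (k·n) = 213 / (19 × 500) = 0.02242
LCL = np̄ − 3·√(np̄(1−p̄)) = 11.2105 − 3 × 3.3105 = 1.2791

1.28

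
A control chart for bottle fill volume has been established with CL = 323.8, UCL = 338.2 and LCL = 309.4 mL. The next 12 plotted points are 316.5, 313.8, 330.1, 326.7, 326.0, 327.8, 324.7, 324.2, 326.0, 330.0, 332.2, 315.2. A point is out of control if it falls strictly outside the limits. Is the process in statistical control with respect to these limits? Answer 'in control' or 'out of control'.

All 12 points lie within [309.4, 338.2].

in control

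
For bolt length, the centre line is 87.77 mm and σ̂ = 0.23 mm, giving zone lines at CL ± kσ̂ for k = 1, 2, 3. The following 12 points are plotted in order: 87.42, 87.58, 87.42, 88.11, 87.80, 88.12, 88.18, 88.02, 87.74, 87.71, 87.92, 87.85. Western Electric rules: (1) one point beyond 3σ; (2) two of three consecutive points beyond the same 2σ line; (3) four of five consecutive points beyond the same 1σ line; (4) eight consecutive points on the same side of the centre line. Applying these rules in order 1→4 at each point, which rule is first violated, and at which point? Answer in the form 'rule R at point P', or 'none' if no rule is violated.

rule 3 at point 8

Zone of each point (C = within 1σ̂, B = 1σ̂–2σ̂, A = 2σ̂–3σ̂, * = beyond 3σ̂; sign = side of CL): 1:-B, 2:-C, 3:-B, 4:+B, 5:+C, 6:+B, 7:+B, 8:+B, 9:-C, 10:-C, 11:+C, 12:+C
Rule 3 (four of five consecutive points beyond the same 1σ limit) is satisfied at point 8.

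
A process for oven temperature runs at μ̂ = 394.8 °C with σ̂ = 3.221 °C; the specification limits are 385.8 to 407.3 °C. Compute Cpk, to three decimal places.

0.931

Cpu = (USL − μ̂) / (3σ̂) = (407.3 − 394.8) / (3 × 3.221) = 1.2936; Cpl = (μ̂ − LSL) / (3σ̂) = (394.8 − 385.8) / (3 × 3.221) = 0.9314; Cpk = min(Cpu, Cpl) = 0.9314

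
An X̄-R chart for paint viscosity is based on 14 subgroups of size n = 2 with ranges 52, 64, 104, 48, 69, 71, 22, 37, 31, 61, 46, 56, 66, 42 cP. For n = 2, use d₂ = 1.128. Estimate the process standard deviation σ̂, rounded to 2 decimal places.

R̄ = (52 + 64 + 104 + 48 + 69 + 71 + 22 + 37 + 31 + 61 + 46 + 56 + 66 + 42) / 14 = 54.9286
σ̂ = R̄ / d₂ = 54.9286 / 1.128 = 48.6955

48.70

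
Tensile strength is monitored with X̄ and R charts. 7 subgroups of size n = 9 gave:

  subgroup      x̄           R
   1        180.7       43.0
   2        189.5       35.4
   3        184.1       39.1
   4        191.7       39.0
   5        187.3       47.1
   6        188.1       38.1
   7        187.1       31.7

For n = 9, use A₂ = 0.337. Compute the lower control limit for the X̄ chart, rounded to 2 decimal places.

X̄̄ = (180.7 + 189.5 + 184.1 + 191.7 + 187.3 + 188.1 + 187.1) / 7 = 1308.5000 / 7 = 186.9286
R̄ = (43.0 + 35.4 + 39.1 + 39.0 + 47.1 + 38.1 + 31.7) / 7 = 273.4000 / 7 = 39.0571
LCL = X̄̄ − A₂·R̄ = 186.9286 − 0.337 × 39.0571 = 173.7663

173.77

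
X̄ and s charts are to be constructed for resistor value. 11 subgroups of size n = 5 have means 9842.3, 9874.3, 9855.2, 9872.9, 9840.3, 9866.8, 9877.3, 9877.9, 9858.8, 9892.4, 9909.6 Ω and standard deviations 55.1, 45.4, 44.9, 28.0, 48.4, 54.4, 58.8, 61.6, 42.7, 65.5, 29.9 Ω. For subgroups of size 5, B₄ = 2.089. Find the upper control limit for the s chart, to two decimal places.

s̄ = (55.1 + 45.4 + 44.9 + 28.0 + 48.4 + 54.4 + 58.8 + 61.6 + 42.7 + 65.5 + 29.9) / 11 = 48.6091
UCL_s = B₄·s̄ = 2.089 × 48.6091 = 101.5444

101.54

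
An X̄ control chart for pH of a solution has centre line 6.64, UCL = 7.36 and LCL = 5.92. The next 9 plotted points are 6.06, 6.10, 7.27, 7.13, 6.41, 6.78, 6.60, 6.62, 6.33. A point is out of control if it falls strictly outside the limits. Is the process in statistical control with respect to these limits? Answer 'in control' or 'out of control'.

All 9 points lie within [5.92, 7.36].

in control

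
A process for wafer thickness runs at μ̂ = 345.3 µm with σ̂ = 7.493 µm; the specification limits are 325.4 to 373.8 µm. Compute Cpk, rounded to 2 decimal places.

Cpu = (USL − μ̂) / (3σ̂) = (373.8 − 345.3) / (3 × 7.493) = 1.2678; Cpl = (μ̂ − LSL) / (3σ̂) = (345.3 − 325.4) / (3 × 7.493) = 0.8853; Cpk = min(Cpu, Cpl) = 0.8853

0.89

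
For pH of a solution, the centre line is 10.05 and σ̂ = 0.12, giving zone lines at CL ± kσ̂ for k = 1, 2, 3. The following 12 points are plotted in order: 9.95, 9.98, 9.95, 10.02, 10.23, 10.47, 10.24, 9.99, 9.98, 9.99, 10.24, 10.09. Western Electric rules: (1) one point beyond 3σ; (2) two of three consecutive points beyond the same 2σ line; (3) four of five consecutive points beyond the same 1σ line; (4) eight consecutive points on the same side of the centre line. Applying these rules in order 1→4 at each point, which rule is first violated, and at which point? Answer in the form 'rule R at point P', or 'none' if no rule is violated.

rule 1 at point 6

Zone of each point (C = within 1σ̂, B = 1σ̂–2σ̂, A = 2σ̂–3σ̂, * = beyond 3σ̂; sign = side of CL): 1:-C, 2:-C, 3:-C, 4:-C, 5:+B, 6:+*, 7:+B, 8:-C, 9:-C, 10:-C, 11:+B, 12:+C
Rule 1 (one point beyond the 3σ limits) is satisfied at point 6.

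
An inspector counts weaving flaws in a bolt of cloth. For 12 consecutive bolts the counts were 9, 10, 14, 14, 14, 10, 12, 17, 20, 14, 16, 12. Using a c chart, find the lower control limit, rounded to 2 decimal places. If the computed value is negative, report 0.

2.48

c̄ = (9 + 10 + 14 + 14 + 14 + 10 + 12 + 17 + 20 + 14 + 16 + 12) / 12 = 162 / 12 = 13.5000
LCL = c̄ − 3√c̄ = 13.5000 − 3 × 3.6742 = 2.4773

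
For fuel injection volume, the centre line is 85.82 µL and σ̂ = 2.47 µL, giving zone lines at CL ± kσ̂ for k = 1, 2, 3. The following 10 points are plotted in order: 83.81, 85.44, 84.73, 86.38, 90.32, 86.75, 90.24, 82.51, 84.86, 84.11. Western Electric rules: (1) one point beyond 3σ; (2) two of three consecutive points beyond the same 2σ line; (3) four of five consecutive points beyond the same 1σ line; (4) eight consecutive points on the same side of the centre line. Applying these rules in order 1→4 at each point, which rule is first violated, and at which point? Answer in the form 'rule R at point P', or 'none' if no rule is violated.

none

Zone of each point (C = within 1σ̂, B = 1σ̂–2σ̂, A = 2σ̂–3σ̂, * = beyond 3σ̂; sign = side of CL): 1:-C, 2:-C, 3:-C, 4:+C, 5:+B, 6:+C, 7:+B, 8:-B, 9:-C, 10:-C
No rule fires across all 10 points.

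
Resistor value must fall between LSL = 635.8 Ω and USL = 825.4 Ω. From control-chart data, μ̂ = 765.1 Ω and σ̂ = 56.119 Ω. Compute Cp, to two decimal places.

0.56

Cp = (USL − LSL) / (6σ̂) = (825.4 − 635.8) / (6 × 56.119) = 189.6000 / 336.7140 = 0.5631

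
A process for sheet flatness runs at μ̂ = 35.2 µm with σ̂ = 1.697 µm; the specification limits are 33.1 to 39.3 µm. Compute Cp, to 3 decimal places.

Cp = (USL − LSL) / (6σ̂) = (39.3 − 33.1) / (6 × 1.697) = 6.2000 / 10.1820 = 0.6089

0.609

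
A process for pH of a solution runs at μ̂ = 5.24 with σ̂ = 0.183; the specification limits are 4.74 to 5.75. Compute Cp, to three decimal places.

Cp = (USL − LSL) / (6σ̂) = (5.75 − 4.74) / (6 × 0.183) = 1.0100 / 1.0980 = 0.9199

0.920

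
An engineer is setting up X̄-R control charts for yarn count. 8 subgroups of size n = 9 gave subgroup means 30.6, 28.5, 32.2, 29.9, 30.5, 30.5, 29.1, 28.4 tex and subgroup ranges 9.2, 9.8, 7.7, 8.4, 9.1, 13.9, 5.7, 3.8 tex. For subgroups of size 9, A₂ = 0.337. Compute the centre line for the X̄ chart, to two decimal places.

29.96

X̄̄ = (30.6 + 28.5 + 32.2 + 29.9 + 30.5 + 30.5 + 29.1 + 28.4) / 8 = 239.7000 / 8 = 29.9625
CL = X̄̄ = 29.9625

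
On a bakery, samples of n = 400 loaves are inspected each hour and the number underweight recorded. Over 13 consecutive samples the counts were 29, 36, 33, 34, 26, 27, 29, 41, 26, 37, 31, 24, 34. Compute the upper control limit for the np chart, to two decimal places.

p̄ = Σdᵢ / (k·n) = 407 / (13 × 400) = 0.07827
UCL = np̄ + 3·√(np̄(1−p̄)) = 31.3077 + 3 × √(31.3077×0.92173) = 31.3077 + 3 × 5.3719 = 47.4234

47.42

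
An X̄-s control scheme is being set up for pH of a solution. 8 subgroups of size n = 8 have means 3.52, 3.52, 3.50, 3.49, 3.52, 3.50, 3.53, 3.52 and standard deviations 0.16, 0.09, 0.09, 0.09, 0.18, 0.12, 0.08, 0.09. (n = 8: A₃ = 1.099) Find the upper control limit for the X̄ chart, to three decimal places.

X̄̄ = (3.52 + 3.52 + 3.50 + 3.49 + 3.52 + 3.50 + 3.53 + 3.52) / 8 = 3.5125
s̄ = (0.16 + 0.09 + 0.09 + 0.09 + 0.18 + 0.12 + 0.08 + 0.09) / 8 = 0.1125
UCL = X̄̄ + A₃·s̄ = 3.5125 + 1.099 × 0.1125 = 3.6361

3.636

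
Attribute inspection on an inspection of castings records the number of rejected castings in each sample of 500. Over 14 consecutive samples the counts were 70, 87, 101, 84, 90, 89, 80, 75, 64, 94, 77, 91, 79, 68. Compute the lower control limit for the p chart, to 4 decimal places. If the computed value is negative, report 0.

0.1144

p̄ = Σdᵢ / (k·n) = 1149 / (14 × 500) = 0.16414
LCL = p̄ − 3·√(p̄(1−p̄)/n) = 0.16414 − 3 × 0.01657 = 0.11445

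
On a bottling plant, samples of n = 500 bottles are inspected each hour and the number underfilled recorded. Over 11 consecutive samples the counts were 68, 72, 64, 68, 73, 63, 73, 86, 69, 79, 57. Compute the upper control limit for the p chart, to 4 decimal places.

0.1870

p̄ = Σdᵢ / (k·n) = 772 / (11 × 500) = 0.14036
UCL = p̄ + 3·√(p̄(1−p̄)/n) = 0.14036 + 3 × √(0.14036×0.85964/500) = 0.14036 + 3 × 0.01553 = 0.18697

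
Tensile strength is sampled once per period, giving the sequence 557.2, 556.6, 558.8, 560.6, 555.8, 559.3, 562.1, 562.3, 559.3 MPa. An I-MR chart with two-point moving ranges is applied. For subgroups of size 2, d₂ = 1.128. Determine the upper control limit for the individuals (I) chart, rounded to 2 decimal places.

X̄ = (557.2 + 556.6 + 558.8 + 560.6 + 555.8 + 559.3 + 562.1 + 562.3 + 559.3) / 9 = 559.1111
Moving ranges: 0.6, 2.2, 1.8, 4.8, 3.5, 2.8, 0.2, 3.0; M̄R̄ = 18.9000 / 8 = 2.3625
UCL = X̄ + 3·M̄R̄/d₂ = 559.1111 + 3 × 2.3625 / 1.128 = 565.3944

565.39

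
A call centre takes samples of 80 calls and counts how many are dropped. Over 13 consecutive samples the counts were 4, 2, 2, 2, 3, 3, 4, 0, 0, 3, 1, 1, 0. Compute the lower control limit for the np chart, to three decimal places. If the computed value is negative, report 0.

p̄ = Σdᵢ / (k·n) = 25 / (13 × 80) = 0.02404
LCL = np̄ − 3·√(np̄(1−p̄)) = 1.9231 − 3 × 1.3700 = -2.1869 → 0 (negative, so LCL = 0)

0.000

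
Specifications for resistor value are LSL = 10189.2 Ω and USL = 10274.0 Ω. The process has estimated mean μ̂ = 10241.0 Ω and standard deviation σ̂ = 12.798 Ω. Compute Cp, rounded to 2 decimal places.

1.10

Cp = (USL − LSL) / (6σ̂) = (10274.0 − 10189.2) / (6 × 12.798) = 84.8000 / 76.7880 = 1.1043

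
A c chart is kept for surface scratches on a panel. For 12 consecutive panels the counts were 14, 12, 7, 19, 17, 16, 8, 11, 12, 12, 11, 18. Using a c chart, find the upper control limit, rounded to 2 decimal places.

23.93

c̄ = (14 + 12 + 7 + 19 + 17 + 16 + 8 + 11 + 12 + 12 + 11 + 18) / 12 = 157 / 12 = 13.0833
UCL = c̄ + 3√c̄ = 13.0833 + 3 × √13.0833 = 13.0833 + 3 × 3.6171 = 23.9346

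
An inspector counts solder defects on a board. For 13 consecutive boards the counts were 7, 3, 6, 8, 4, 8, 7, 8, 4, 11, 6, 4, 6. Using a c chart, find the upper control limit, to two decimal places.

13.84

c̄ = (7 + 3 + 6 + 8 + 4 + 8 + 7 + 8 + 4 + 11 + 6 + 4 + 6) / 13 = 82 / 13 = 6.3077
UCL = c̄ + 3√c̄ = 6.3077 + 3 × √6.3077 = 6.3077 + 3 × 2.5115 = 13.8422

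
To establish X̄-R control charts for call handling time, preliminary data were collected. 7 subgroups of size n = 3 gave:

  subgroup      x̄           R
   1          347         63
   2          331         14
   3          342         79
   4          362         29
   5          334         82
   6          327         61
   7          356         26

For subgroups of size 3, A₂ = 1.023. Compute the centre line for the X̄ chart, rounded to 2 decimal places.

X̄̄ = (347 + 331 + 342 + 362 + 334 + 327 + 356) / 7 = 2399.0000 / 7 = 342.7143
CL = X̄̄ = 342.7143

342.71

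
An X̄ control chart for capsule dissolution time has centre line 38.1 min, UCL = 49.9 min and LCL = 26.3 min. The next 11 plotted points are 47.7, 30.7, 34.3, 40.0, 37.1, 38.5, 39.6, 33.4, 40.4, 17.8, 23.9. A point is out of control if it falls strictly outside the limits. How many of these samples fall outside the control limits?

2

Compare each point to [26.3, 49.9]: sample 10 = 17.8 < LCL; sample 11 = 23.9 < LCL.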